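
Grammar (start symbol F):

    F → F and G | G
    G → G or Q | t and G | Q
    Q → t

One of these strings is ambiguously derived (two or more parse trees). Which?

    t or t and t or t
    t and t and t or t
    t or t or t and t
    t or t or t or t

t or t and t or t: 1 tree
t and t and t or t: 7 trees
t or t or t and t: 1 tree
t or t or t or t: 1 tree

t and t and t or t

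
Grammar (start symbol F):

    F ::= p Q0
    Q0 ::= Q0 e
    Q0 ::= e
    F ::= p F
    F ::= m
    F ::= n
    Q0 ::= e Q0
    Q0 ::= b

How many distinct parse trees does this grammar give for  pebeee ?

4

Parse trees for pebeee:
  [F p [Q0 [Q0 [Q0 [Q0 e [Q0 b]] e] e] e]]
  [F p [Q0 [Q0 [Q0 e [Q0 [Q0 b] e]] e] e]]
  [F p [Q0 [Q0 e [Q0 [Q0 [Q0 b] e] e]] e]]
  [F p [Q0 e [Q0 [Q0 [Q0 [Q0 b] e] e] e]]]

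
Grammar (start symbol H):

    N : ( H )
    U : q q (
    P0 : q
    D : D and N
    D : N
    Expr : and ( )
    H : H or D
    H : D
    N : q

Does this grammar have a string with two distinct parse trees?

Only H, D, N are reachable from H; ignoring the rest: The grammar is stratified — H handles 'or' (left-recursive), D handles 'and', N atoms. Each operator has a fixed associativity and precedence level, so every string has one parse.

Unambiguous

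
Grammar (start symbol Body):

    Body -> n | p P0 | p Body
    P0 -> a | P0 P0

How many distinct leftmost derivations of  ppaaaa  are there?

Parse trees for ppaaaa:
  [Body p [Body p [P0 [P0 a] [P0 [P0 a] [P0 [P0 a] [P0 a]]]]]]
  [Body p [Body p [P0 [P0 a] [P0 [P0 [P0 a] [P0 a]] [P0 a]]]]]
  [Body p [Body p [P0 [P0 [P0 a] [P0 a]] [P0 [P0 a] [P0 a]]]]]
  [Body p [Body p [P0 [P0 [P0 a] [P0 [P0 a] [P0 a]]] [P0 a]]]]
  [Body p [Body p [P0 [P0 [P0 [P0 a] [P0 a]] [P0 a]] [P0 a]]]]

5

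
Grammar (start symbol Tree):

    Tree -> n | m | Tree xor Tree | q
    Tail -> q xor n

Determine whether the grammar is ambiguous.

Witness: m xor m xor m

Derivation 1: Tree ⇒ Tree xor Tree ⇒ m xor Tree ⇒ m xor Tree xor Tree ⇒ m xor m xor Tree ⇒ m xor m xor m
Derivation 2: Tree ⇒ Tree xor Tree ⇒ Tree xor Tree xor Tree ⇒ m xor Tree xor Tree ⇒ m xor m xor Tree ⇒ m xor m xor m

Two distinct leftmost derivations for the same string.

Ambiguous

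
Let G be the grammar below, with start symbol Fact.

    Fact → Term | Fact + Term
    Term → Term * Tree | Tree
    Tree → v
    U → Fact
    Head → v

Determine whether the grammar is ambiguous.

(U, Head are unreachable from Fact, so their rules don't affect L(Fact).) Fact → Fact + Term | Term  ;  Term → Term * Tree | Tree  — a left-associative chain with Tree at the bottom. Each string factors uniquely by precedence.

Unambiguous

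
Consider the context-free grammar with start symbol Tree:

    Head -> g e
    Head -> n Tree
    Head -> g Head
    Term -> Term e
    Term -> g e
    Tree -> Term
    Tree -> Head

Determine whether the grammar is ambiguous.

Witness: g e

Derivation 1: Tree ⇒ Term ⇒ g e
Derivation 2: Tree ⇒ Head ⇒ g e

Two distinct leftmost derivations for the same string.

Ambiguous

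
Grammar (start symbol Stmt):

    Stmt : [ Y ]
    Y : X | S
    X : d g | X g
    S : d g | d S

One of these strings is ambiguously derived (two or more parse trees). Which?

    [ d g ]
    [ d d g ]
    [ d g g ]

[ d g ]: 2 trees
[ d d g ]: 1 tree
[ d g g ]: 1 tree

[ d g ]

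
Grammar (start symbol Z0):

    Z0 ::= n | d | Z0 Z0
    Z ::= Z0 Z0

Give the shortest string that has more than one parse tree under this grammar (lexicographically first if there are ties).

length 1: no string has ≥2 trees
length 2: no string has ≥2 trees
length 3: d d d has 2 parse trees

Two derivations of d d d:
  Z0 ⇒ Z0 Z0 ⇒ d Z0 ⇒ d Z0 Z0 ⇒ d d Z0 ⇒ d d d
  Z0 ⇒ Z0 Z0 ⇒ Z0 Z0 Z0 ⇒ d Z0 Z0 ⇒ d d Z0 ⇒ d d d

d d d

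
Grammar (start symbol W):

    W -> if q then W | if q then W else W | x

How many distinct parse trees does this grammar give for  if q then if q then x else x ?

Parse trees for if q then if q then x else x:
  [W if q then [W if q then [W x] else [W x]]]
  [W if q then [W if q then [W x]] else [W x]]

2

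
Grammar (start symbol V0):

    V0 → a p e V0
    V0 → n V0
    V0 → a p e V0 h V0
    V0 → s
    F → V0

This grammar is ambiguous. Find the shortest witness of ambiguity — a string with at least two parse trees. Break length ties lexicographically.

length 1: no string has ≥2 trees
length 2: no string has ≥2 trees
length 3: no string has ≥2 trees
length 4: no string has ≥2 trees
length 5: no string has ≥2 trees
length 6: no string has ≥2 trees
length 7: no string has ≥2 trees
length 8: no string has ≥2 trees
length 9: a p e a p e s h s has 2 parse trees

Two derivations of a p e a p e s h s:
  V0 ⇒ a p e V0 ⇒ a p e a p e V0 h V0 ⇒ a p e a p e s h V0 ⇒ a p e a p e s h s
  V0 ⇒ a p e V0 h V0 ⇒ a p e a p e V0 h V0 ⇒ a p e a p e s h V0 ⇒ a p e a p e s h s

a p e a p e s h s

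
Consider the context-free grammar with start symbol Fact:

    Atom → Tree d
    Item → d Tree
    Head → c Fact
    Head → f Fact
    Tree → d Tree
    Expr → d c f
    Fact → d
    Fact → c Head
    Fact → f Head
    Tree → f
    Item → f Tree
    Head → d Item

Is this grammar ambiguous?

Unambiguous

(Expr, Atom are unreachable from Fact, so their rules don't affect L(Fact).) Each reachable nonterminal has at most one production per leading terminal, and all productions are right-linear; the derivation is determined token-by-token.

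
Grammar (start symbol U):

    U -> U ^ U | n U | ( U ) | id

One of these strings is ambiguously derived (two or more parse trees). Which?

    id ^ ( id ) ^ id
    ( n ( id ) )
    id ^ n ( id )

id ^ ( id ) ^ id

id ^ ( id ) ^ id: 2 trees
( n ( id ) ): 1 tree
id ^ n ( id ): 1 tree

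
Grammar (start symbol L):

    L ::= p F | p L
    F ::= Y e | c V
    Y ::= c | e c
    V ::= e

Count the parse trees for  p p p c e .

2

Parse trees for p p p c e:
  [L p [L p [L p [F [Y c] e]]]]
  [L p [L p [L p [F c [V e]]]]]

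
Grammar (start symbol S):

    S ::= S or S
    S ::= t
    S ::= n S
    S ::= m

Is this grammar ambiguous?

Witness: n m or m

Derivation 1: S ⇒ S or S ⇒ n S or S ⇒ n m or S ⇒ n m or m
Derivation 2: S ⇒ n S ⇒ n S or S ⇒ n m or S ⇒ n m or m

Two distinct leftmost derivations for the same string.

Ambiguous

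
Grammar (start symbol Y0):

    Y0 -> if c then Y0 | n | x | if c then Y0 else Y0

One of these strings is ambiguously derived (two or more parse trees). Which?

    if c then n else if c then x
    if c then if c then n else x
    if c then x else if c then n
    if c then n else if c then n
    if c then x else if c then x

if c then n else if c then x: 1 tree
if c then if c then n else x: 2 trees
if c then x else if c then n: 1 tree
if c then n else if c then n: 1 tree
if c then x else if c then x: 1 tree

if c then if c then n else x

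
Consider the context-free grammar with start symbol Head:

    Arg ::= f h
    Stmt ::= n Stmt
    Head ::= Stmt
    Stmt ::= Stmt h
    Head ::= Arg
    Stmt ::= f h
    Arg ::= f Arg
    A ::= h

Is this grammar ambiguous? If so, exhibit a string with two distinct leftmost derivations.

Witness: f h

Derivation 1: Head ⇒ Stmt ⇒ f h
Derivation 2: Head ⇒ Arg ⇒ f h

Two distinct leftmost derivations for the same string.

Ambiguous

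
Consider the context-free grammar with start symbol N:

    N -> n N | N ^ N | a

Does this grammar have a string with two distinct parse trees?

Ambiguous

Witness: n a ^ a

Derivation 1: N ⇒ n N ⇒ n N ^ N ⇒ n a ^ N ⇒ n a ^ a
Derivation 2: N ⇒ N ^ N ⇒ n N ^ N ⇒ n a ^ N ⇒ n a ^ a

Two distinct leftmost derivations for the same string.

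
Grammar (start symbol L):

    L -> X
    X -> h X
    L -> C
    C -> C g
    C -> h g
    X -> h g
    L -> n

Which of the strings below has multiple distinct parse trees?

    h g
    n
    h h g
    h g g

h g: 2 trees
n: 1 tree
h h g: 1 tree
h g g: 1 tree

h g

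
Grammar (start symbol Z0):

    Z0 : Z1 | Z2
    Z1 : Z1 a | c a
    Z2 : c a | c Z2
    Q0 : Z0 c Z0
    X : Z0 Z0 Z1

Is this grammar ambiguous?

Ambiguous

Witness: c a

Derivation 1: Z0 ⇒ Z1 ⇒ c a
Derivation 2: Z0 ⇒ Z2 ⇒ c a

Two distinct leftmost derivations for the same string.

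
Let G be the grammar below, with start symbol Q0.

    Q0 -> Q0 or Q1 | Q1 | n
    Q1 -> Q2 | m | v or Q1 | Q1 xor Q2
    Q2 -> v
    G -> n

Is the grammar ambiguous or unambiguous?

Ambiguous

Witness: v or m

Derivation 1: Q0 ⇒ Q0 or Q1 ⇒ Q1 or Q1 ⇒ Q2 or Q1 ⇒ v or Q1 ⇒ v or m
Derivation 2: Q0 ⇒ Q1 ⇒ v or Q1 ⇒ v or m

Two distinct leftmost derivations for the same string.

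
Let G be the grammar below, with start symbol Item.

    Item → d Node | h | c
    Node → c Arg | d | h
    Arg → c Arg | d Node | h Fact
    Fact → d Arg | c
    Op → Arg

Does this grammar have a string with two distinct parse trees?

Unambiguous

Only Item, Node, Arg, Fact are reachable from Item; ignoring the rest: The reachable rules are right-linear with at most one rule per (nonterminal, next-terminal) pair. Each input token forces the next rule, so parsing is deterministic.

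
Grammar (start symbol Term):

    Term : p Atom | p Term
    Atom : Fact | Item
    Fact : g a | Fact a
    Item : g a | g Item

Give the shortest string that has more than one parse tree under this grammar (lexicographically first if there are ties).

length 3: p g a has 2 parse trees

Two derivations of p g a:
  Term ⇒ p Atom ⇒ p Fact ⇒ p g a
  Term ⇒ p Atom ⇒ p Item ⇒ p g a

p g a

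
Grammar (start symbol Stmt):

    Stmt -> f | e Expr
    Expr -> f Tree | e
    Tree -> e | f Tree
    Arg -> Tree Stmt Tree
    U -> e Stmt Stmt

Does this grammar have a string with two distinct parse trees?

(Arg, U are unreachable from Stmt, so their rules don't affect L(Stmt).) The reachable rules are right-linear with at most one rule per (nonterminal, next-terminal) pair. Each input token forces the next rule, so parsing is deterministic.

Unambiguous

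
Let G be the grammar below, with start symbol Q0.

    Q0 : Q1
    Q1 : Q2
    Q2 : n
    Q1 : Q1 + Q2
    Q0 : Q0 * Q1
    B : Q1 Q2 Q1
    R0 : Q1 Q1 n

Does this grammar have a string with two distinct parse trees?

Only Q0, Q1, Q2 are reachable from Q0; ignoring the rest: The grammar is stratified — Q0 handles '*' (left-recursive), Q1 handles '+', Q2 atoms. Each operator has a fixed associativity and precedence level, so every string has one parse.

Unambiguous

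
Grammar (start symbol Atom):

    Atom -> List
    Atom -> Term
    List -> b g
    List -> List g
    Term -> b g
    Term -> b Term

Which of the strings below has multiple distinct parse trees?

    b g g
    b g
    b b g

b g

b g g: 1 tree
b g: 2 trees
b b g: 1 tree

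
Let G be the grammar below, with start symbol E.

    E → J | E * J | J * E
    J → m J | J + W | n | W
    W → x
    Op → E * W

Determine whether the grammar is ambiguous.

Ambiguous

Witness: n * n

Derivation 1: E ⇒ E * J ⇒ J * J ⇒ n * J ⇒ n * n
Derivation 2: E ⇒ J * E ⇒ n * E ⇒ n * J ⇒ n * n

Two distinct leftmost derivations for the same string.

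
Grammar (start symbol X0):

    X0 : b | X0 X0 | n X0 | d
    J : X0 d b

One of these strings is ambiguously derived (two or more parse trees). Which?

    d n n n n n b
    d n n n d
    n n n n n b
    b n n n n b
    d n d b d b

d n d b d b

d n n n n n b: 1 tree
d n n n d: 1 tree
n n n n n b: 1 tree
b n n n n b: 1 tree
d n d b d b: 28 trees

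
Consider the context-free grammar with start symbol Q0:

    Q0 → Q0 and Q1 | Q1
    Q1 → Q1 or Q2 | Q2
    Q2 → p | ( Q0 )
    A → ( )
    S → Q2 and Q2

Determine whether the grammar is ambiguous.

Only Q0, Q1, Q2 are reachable from Q0; ignoring the rest: The grammar is stratified — Q0 handles 'and' (left-recursive), Q1 handles 'or', Q2 atoms. Each operator has a fixed associativity and precedence level, so every string has one parse.

Unambiguous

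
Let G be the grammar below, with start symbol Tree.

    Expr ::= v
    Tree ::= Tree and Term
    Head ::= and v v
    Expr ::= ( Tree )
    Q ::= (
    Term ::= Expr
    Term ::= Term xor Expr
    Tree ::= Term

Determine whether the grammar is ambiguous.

Unambiguous

Only Tree, Term, Expr are reachable from Tree; ignoring the rest: The grammar is stratified — Tree handles 'and' (left-recursive), Term handles 'xor', Expr atoms. Each operator has a fixed associativity and precedence level, so every string has one parse.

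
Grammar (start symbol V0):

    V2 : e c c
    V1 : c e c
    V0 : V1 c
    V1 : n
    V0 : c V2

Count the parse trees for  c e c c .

2

Parse trees for c e c c:
  [V0 [V1 c e c] c]
  [V0 c [V2 e c c]]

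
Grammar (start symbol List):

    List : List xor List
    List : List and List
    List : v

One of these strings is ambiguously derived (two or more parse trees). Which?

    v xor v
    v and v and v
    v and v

v xor v: 1 tree
v and v and v: 2 trees
v and v: 1 tree

v and v and v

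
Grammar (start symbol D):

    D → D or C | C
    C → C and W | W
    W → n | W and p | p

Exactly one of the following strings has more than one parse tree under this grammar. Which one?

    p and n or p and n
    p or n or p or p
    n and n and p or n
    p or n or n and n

p and n or p and n: 1 tree
p or n or p or p: 1 tree
n and n and p or n: 2 trees
p or n or n and n: 1 tree

n and n and p or n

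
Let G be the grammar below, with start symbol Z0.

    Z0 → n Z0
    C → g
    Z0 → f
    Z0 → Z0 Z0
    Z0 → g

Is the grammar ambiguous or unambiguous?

Witness: f f f

Derivation 1: Z0 ⇒ Z0 Z0 ⇒ f Z0 ⇒ f Z0 Z0 ⇒ f f Z0 ⇒ f f f
Derivation 2: Z0 ⇒ Z0 Z0 ⇒ Z0 Z0 Z0 ⇒ f Z0 Z0 ⇒ f f Z0 ⇒ f f f

Two distinct leftmost derivations for the same string.

Ambiguous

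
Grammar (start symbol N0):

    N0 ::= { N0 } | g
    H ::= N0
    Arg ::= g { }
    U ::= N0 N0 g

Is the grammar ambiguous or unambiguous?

(H, Arg, U are unreachable from N0, so their rules don't affect L(N0).) L(N0) is { openⁿ atom closeⁿ : n ≥ 0 }. The bracket depth fixes n, and the derivation is forced at every step.

Unambiguous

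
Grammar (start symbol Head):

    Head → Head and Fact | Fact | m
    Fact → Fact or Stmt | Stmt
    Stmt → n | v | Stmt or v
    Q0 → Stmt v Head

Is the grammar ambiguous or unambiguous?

Witness: n or v

Derivation 1: Head ⇒ Fact ⇒ Fact or Stmt ⇒ Stmt or Stmt ⇒ n or Stmt ⇒ n or v
Derivation 2: Head ⇒ Fact ⇒ Stmt ⇒ Stmt or v ⇒ n or v

Two distinct leftmost derivations for the same string.

Ambiguous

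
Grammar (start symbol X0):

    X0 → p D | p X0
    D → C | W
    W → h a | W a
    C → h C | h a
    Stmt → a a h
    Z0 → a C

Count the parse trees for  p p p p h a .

2

Parse trees for p p p p h a:
  [X0 p [X0 p [X0 p [X0 p [D [C h a]]]]]]
  [X0 p [X0 p [X0 p [X0 p [D [W h a]]]]]]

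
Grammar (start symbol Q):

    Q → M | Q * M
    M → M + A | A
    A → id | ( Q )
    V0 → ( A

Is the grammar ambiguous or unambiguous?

Only Q, M, A are reachable from Q; ignoring the rest: The grammar is stratified — Q handles '*' (left-recursive), M handles '+', A atoms. Each operator has a fixed associativity and precedence level, so every string has one parse.

Unambiguous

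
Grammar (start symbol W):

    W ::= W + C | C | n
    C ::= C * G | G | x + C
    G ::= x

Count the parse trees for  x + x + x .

4

Parse trees for x + x + x:
  [W [W [C [G x]]] + [C x + [C [G x]]]]
  [W [W [W [C [G x]]] + [C [G x]]] + [C [G x]]]
  [W [W [C x + [C [G x]]]] + [C [G x]]]
  [W [C x + [C x + [C [G x]]]]]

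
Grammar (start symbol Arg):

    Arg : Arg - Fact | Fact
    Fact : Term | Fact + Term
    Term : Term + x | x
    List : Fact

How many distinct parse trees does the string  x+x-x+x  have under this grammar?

Parse trees for x+x-x+x:
  [Arg [Arg [Fact [Term [Term x] + x]]] - [Fact [Term [Term x] + x]]]
  [Arg [Arg [Fact [Term [Term x] + x]]] - [Fact [Fact [Term x]] + [Term x]]]
  [Arg [Arg [Fact [Fact [Term x]] + [Term x]]] - [Fact [Term [Term x] + x]]]
  [Arg [Arg [Fact [Fact [Term x]] + [Term x]]] - [Fact [Fact [Term x]] + [Term x]]]

4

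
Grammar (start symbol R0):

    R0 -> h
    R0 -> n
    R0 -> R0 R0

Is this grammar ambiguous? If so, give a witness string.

Ambiguous

Witness: h h h

Derivation 1: R0 ⇒ R0 R0 ⇒ h R0 ⇒ h R0 R0 ⇒ h h R0 ⇒ h h h
Derivation 2: R0 ⇒ R0 R0 ⇒ R0 R0 R0 ⇒ h R0 R0 ⇒ h h R0 ⇒ h h h

Two distinct leftmost derivations for the same string.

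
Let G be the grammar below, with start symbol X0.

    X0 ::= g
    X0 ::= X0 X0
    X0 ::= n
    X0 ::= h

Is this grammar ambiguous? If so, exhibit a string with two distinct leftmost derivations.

Witness: g g g

Derivation 1: X0 ⇒ X0 X0 ⇒ g X0 ⇒ g X0 X0 ⇒ g g X0 ⇒ g g g
Derivation 2: X0 ⇒ X0 X0 ⇒ X0 X0 X0 ⇒ g X0 X0 ⇒ g g X0 ⇒ g g g

Two distinct leftmost derivations for the same string.

Ambiguous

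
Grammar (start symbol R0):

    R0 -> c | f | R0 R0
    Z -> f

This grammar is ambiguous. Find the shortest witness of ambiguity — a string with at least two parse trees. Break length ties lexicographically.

length 1: no string has ≥2 trees
length 2: no string has ≥2 trees
length 3: c c c has 2 parse trees

Two derivations of c c c:
  R0 ⇒ R0 R0 ⇒ c R0 ⇒ c R0 R0 ⇒ c c R0 ⇒ c c c
  R0 ⇒ R0 R0 ⇒ R0 R0 R0 ⇒ c R0 R0 ⇒ c c R0 ⇒ c c c

c c c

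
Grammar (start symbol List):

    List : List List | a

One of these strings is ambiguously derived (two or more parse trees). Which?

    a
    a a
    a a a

a a a

a: 1 tree
a a: 1 tree
a a a: 2 trees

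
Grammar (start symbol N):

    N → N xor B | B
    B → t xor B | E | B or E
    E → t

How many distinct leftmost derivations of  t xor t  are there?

2

Parse trees for t xor t:
  [N [N [B [E t]]] xor [B [E t]]]
  [N [B t xor [B [E t]]]]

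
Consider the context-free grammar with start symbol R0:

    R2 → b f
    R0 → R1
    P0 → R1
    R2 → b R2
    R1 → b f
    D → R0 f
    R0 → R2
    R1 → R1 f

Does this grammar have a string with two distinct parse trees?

Witness: b f

Derivation 1: R0 ⇒ R1 ⇒ b f
Derivation 2: R0 ⇒ R2 ⇒ b f

Two distinct leftmost derivations for the same string.

Ambiguous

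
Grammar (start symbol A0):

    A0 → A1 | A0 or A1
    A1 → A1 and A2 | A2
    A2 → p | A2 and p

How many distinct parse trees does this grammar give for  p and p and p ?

4

Parse trees for p and p and p:
  [A0 [A1 [A1 [A2 p]] and [A2 [A2 p] and p]]]
  [A0 [A1 [A1 [A1 [A2 p]] and [A2 p]] and [A2 p]]]
  [A0 [A1 [A1 [A2 [A2 p] and p]] and [A2 p]]]
  [A0 [A1 [A2 [A2 [A2 p] and p] and p]]]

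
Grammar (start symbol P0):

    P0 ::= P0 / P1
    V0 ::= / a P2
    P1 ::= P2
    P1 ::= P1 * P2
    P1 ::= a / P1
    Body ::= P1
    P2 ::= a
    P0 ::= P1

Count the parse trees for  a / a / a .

Parse trees for a / a / a:
  [P0 [P0 [P1 [P2 a]]] / [P1 a / [P1 [P2 a]]]]
  [P0 [P0 [P0 [P1 [P2 a]]] / [P1 [P2 a]]] / [P1 [P2 a]]]
  [P0 [P0 [P1 a / [P1 [P2 a]]]] / [P1 [P2 a]]]
  [P0 [P1 a / [P1 a / [P1 [P2 a]]]]]

4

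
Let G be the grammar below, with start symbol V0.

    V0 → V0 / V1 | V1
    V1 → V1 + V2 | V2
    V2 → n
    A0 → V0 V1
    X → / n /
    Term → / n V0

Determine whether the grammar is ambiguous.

Only V0, V1, V2 are reachable from V0; ignoring the rest: The grammar is stratified — V0 handles '/' (left-recursive), V1 handles '+', V2 atoms. Each operator has a fixed associativity and precedence level, so every string has one parse.

Unambiguous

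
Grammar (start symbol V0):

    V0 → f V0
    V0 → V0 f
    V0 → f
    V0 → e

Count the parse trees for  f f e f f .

Parse trees for f f e f f:
  [V0 f [V0 f [V0 [V0 [V0 e] f] f]]]
  [V0 f [V0 [V0 f [V0 [V0 e] f]] f]]
  [V0 f [V0 [V0 [V0 f [V0 e]] f] f]]
  [V0 [V0 f [V0 f [V0 [V0 e] f]]] f]
  [V0 [V0 f [V0 [V0 f [V0 e]] f]] f]
  [V0 [V0 [V0 f [V0 f [V0 e]]] f] f]

6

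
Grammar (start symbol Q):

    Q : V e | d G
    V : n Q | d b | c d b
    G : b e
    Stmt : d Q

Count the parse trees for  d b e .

2

Parse trees for d b e:
  [Q [V d b] e]
  [Q d [G b e]]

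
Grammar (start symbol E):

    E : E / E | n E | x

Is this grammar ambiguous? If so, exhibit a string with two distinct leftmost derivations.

Witness: n x / x

Derivation 1: E ⇒ E / E ⇒ n E / E ⇒ n x / E ⇒ n x / x
Derivation 2: E ⇒ n E ⇒ n E / E ⇒ n x / E ⇒ n x / x

Two distinct leftmost derivations for the same string.

Ambiguous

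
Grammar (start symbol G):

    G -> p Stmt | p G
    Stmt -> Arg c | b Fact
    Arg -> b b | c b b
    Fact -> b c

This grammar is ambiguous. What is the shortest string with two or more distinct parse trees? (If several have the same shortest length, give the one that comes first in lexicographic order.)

length 4: p b b c has 2 parse trees

Two derivations of p b b c:
  G ⇒ p Stmt ⇒ p Arg c ⇒ p b b c
  G ⇒ p Stmt ⇒ p b Fact ⇒ p b b c

p b b c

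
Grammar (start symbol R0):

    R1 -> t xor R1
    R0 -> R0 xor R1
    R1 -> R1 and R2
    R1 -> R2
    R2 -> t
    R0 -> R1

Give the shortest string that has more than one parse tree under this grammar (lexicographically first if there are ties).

t xor t

length 1: no string has ≥2 trees
length 3: t xor t has 2 parse trees

Two derivations of t xor t:
  R0 ⇒ R0 xor R1 ⇒ R1 xor R1 ⇒ R2 xor R1 ⇒ t xor R1 ⇒ t xor R2 ⇒ t xor t
  R0 ⇒ R1 ⇒ t xor R1 ⇒ t xor R2 ⇒ t xor t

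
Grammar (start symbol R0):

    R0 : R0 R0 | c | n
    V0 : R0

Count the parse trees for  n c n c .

Parse trees for n c n c:
  [R0 [R0 n] [R0 [R0 c] [R0 [R0 n] [R0 c]]]]
  [R0 [R0 n] [R0 [R0 [R0 c] [R0 n]] [R0 c]]]
  [R0 [R0 [R0 n] [R0 c]] [R0 [R0 n] [R0 c]]]
  [R0 [R0 [R0 n] [R0 [R0 c] [R0 n]]] [R0 c]]
  [R0 [R0 [R0 [R0 n] [R0 c]] [R0 n]] [R0 c]]

5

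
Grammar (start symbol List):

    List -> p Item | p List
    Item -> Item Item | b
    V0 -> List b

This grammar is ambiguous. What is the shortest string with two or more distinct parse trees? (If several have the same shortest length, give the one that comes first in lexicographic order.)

p b b b

length 2: no string has ≥2 trees
length 3: no string has ≥2 trees
length 4: p b b b has 2 parse trees

Two derivations of p b b b:
  List ⇒ p Item ⇒ p Item Item ⇒ p Item Item Item ⇒ p b Item Item ⇒ p b b Item ⇒ p b b b
  List ⇒ p Item ⇒ p Item Item ⇒ p b Item ⇒ p b Item Item ⇒ p b b Item ⇒ p b b b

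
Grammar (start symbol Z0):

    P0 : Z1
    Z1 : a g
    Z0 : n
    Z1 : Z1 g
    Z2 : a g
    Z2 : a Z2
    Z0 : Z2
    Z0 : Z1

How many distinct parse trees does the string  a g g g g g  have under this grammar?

Parse trees for a g g g g g:
  [Z0 [Z1 [Z1 [Z1 [Z1 [Z1 a g] g] g] g] g]]

1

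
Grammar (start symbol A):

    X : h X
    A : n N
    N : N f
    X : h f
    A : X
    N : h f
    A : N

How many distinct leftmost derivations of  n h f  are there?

Parse trees for n h f:
  [A n [N h f]]

1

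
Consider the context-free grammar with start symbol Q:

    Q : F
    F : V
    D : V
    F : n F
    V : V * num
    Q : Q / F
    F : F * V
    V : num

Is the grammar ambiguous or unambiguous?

Ambiguous

Witness: num * num

Derivation 1: Q ⇒ F ⇒ V ⇒ V * num ⇒ num * num
Derivation 2: Q ⇒ F ⇒ F * V ⇒ V * V ⇒ num * V ⇒ num * num

Two distinct leftmost derivations for the same string.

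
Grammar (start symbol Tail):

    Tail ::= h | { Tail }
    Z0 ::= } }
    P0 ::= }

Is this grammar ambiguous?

Unambiguous

(Z0, P0 are unreachable from Tail, so their rules don't affect L(Tail).) Each string is a nest of matched brackets around a single atom. An opening bracket forces the recursive rule; an atom forces the base rule.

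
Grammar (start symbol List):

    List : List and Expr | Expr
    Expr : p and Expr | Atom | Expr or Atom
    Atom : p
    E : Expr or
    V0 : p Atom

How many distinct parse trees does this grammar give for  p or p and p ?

1

Parse trees for p or p and p:
  [List [List [Expr [Expr [Atom p]] or [Atom p]]] and [Expr [Atom p]]]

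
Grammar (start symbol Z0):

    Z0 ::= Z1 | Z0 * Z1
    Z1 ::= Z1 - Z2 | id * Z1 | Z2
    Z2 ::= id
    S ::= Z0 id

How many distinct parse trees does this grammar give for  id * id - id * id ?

3

Parse trees for id * id - id * id:
  [Z0 [Z0 [Z1 [Z1 id * [Z1 [Z2 id]]] - [Z2 id]]] * [Z1 [Z2 id]]]
  [Z0 [Z0 [Z1 id * [Z1 [Z1 [Z2 id]] - [Z2 id]]]] * [Z1 [Z2 id]]]
  [Z0 [Z0 [Z0 [Z1 [Z2 id]]] * [Z1 [Z1 [Z2 id]] - [Z2 id]]] * [Z1 [Z2 id]]]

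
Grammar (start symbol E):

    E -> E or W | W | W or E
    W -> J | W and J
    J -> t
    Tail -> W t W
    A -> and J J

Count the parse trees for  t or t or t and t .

Parse trees for t or t or t and t:
  [E [E [E [W [J t]]] or [W [J t]]] or [W [W [J t]] and [J t]]]
  [E [E [W [J t]] or [E [W [J t]]]] or [W [W [J t]] and [J t]]]
  [E [W [J t]] or [E [E [W [J t]]] or [W [W [J t]] and [J t]]]]
  [E [W [J t]] or [E [W [J t]] or [E [W [W [J t]] and [J t]]]]]

4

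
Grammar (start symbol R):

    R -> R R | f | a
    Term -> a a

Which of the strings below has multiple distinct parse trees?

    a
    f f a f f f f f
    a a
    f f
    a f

a: 1 tree
f f a f f f f f: 429 trees
a a: 1 tree
f f: 1 tree
a f: 1 tree

f f a f f f f f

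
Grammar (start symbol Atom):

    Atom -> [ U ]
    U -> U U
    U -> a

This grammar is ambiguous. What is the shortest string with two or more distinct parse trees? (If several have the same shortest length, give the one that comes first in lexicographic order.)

length 3: no string has ≥2 trees
length 4: no string has ≥2 trees
length 5: [ a a a ] has 2 parse trees

Two derivations of [ a a a ]:
  Atom ⇒ [ U ] ⇒ [ U U ] ⇒ [ U U U ] ⇒ [ a U U ] ⇒ [ a a U ] ⇒ [ a a a ]
  Atom ⇒ [ U ] ⇒ [ U U ] ⇒ [ a U ] ⇒ [ a U U ] ⇒ [ a a U ] ⇒ [ a a a ]

[ a a a ]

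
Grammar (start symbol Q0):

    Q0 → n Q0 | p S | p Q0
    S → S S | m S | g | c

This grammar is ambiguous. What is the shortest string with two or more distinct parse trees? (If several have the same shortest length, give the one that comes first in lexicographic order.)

length 2: no string has ≥2 trees
length 3: no string has ≥2 trees
length 4: p c c c has 2 parse trees

Two derivations of p c c c:
  Q0 ⇒ p S ⇒ p S S ⇒ p S S S ⇒ p c S S ⇒ p c c S ⇒ p c c c
  Q0 ⇒ p S ⇒ p S S ⇒ p c S ⇒ p c S S ⇒ p c c S ⇒ p c c c

p c c c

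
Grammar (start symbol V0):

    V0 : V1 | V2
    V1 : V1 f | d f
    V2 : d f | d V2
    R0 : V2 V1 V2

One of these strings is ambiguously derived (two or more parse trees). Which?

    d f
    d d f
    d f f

d f

d f: 2 trees
d d f: 1 tree
d f f: 1 tree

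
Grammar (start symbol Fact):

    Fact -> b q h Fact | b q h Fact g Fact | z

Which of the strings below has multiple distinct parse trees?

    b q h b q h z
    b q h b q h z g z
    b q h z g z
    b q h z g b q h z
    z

b q h b q h z: 1 tree
b q h b q h z g z: 2 trees
b q h z g z: 1 tree
b q h z g b q h z: 1 tree
z: 1 tree

b q h b q h z g z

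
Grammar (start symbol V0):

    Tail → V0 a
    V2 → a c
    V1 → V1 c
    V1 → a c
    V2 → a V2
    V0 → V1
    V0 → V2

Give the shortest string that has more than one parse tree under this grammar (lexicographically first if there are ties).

length 2: a c has 2 parse trees

Two derivations of a c:
  V0 ⇒ V1 ⇒ a c
  V0 ⇒ V2 ⇒ a c

a c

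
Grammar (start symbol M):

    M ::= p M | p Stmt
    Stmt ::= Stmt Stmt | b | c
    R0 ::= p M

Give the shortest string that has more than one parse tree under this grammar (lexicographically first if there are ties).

length 2: no string has ≥2 trees
length 3: no string has ≥2 trees
length 4: p b b b has 2 parse trees

Two derivations of p b b b:
  M ⇒ p Stmt ⇒ p Stmt Stmt ⇒ p Stmt Stmt Stmt ⇒ p b Stmt Stmt ⇒ p b b Stmt ⇒ p b b b
  M ⇒ p Stmt ⇒ p Stmt Stmt ⇒ p b Stmt ⇒ p b Stmt Stmt ⇒ p b b Stmt ⇒ p b b b

p b b b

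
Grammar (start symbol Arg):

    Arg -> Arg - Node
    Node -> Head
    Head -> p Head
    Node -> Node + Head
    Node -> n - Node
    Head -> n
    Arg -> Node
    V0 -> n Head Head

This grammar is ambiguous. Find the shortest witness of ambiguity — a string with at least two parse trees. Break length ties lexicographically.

n - n

length 1: no string has ≥2 trees
length 2: no string has ≥2 trees
length 3: n - n has 2 parse trees

Two derivations of n - n:
  Arg ⇒ Arg - Node ⇒ Node - Node ⇒ Head - Node ⇒ n - Node ⇒ n - Head ⇒ n - n
  Arg ⇒ Node ⇒ n - Node ⇒ n - Head ⇒ n - n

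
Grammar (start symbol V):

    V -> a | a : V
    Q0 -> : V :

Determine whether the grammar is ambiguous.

Only V is reachable from V; ignoring the rest: Right-recursive list with a separator: after each atom, whether the separator follows determines the rule. One parse per string.

Unambiguous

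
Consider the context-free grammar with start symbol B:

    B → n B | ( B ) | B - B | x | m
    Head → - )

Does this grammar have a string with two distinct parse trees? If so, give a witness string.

Witness: n m - m

Derivation 1: B ⇒ n B ⇒ n B - B ⇒ n m - B ⇒ n m - m
Derivation 2: B ⇒ B - B ⇒ n B - B ⇒ n m - B ⇒ n m - m

Two distinct leftmost derivations for the same string.

Ambiguous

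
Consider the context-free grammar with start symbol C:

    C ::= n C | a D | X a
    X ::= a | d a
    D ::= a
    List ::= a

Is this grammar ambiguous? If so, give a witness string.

Witness: a a

Derivation 1: C ⇒ a D ⇒ a a
Derivation 2: C ⇒ X a ⇒ a a

Two distinct leftmost derivations for the same string.

Ambiguous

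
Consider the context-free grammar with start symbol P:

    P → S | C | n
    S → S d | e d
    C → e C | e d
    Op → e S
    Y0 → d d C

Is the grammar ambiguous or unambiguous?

Witness: e d

Derivation 1: P ⇒ S ⇒ e d
Derivation 2: P ⇒ C ⇒ e d

Two distinct leftmost derivations for the same string.

Ambiguous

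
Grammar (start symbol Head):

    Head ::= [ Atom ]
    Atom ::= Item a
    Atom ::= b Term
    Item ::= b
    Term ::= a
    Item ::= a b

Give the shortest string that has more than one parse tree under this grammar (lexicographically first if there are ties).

length 4: [ b a ] has 2 parse trees

Two derivations of [ b a ]:
  Head ⇒ [ Atom ] ⇒ [ Item a ] ⇒ [ b a ]
  Head ⇒ [ Atom ] ⇒ [ b Term ] ⇒ [ b a ]

[ b a ]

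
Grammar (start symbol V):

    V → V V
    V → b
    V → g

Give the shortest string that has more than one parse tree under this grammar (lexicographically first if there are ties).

b b b

length 1: no string has ≥2 trees
length 2: no string has ≥2 trees
length 3: b b b has 2 parse trees

Two derivations of b b b:
  V ⇒ V V ⇒ V V V ⇒ b V V ⇒ b b V ⇒ b b b
  V ⇒ V V ⇒ b V ⇒ b V V ⇒ b b V ⇒ b b b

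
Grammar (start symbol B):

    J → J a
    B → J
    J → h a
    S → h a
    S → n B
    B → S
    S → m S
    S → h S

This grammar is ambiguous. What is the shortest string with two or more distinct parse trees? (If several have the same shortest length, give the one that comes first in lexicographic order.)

h a

length 2: h a has 2 parse trees

Two derivations of h a:
  B ⇒ J ⇒ h a
  B ⇒ S ⇒ h a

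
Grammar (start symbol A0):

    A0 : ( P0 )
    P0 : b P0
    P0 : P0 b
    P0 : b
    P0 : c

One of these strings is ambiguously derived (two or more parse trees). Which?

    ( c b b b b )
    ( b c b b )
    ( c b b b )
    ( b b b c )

( c b b b b ): 1 tree
( b c b b ): 3 trees
( c b b b ): 1 tree
( b b b c ): 1 tree

( b c b b )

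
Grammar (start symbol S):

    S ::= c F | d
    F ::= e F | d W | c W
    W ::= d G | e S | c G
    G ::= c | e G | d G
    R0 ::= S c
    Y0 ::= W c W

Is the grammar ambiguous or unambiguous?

Unambiguous

Only S, F, W, G are reachable from S; ignoring the rest: The reachable rules are right-linear with at most one rule per (nonterminal, next-terminal) pair. Each input token forces the next rule, so parsing is deterministic.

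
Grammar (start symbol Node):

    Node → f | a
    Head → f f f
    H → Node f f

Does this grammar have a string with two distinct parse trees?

Unambiguous

(Head, H are unreachable from Node, so their rules don't affect L(Node).) Restricted to the reachable nonterminals, every rule has the form A → t or A → t B, and no two rules for the same A share a first terminal. The grammar encodes a DFA — one run per string.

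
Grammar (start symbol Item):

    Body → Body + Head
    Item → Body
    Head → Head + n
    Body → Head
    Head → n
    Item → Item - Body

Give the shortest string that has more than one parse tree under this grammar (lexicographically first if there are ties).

length 1: no string has ≥2 trees
length 3: n + n has 2 parse trees

Two derivations of n + n:
  Item ⇒ Body ⇒ Body + Head ⇒ Head + Head ⇒ n + Head ⇒ n + n
  Item ⇒ Body ⇒ Head ⇒ Head + n ⇒ n + n

n + n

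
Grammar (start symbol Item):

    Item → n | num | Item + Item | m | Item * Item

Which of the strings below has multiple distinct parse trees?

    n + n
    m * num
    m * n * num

m * n * num

n + n: 1 tree
m * num: 1 tree
m * n * num: 2 trees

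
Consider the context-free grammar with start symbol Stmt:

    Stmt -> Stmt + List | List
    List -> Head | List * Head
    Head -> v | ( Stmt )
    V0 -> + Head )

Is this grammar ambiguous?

Only Stmt, List, Head are reachable from Stmt; ignoring the rest: This is a standard precedence ladder (Stmt over List over Head), with each level left-recursive on its own operator ('+' at Stmt, '*' at List). That structure is LR(1), hence unambiguous.

Unambiguous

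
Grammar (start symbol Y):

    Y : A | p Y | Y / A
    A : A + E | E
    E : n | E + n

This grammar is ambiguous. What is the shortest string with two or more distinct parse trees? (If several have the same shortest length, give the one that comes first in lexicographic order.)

n + n

length 1: no string has ≥2 trees
length 2: no string has ≥2 trees
length 3: n + n has 2 parse trees

Two derivations of n + n:
  Y ⇒ A ⇒ A + E ⇒ E + E ⇒ n + E ⇒ n + n
  Y ⇒ A ⇒ E ⇒ E + n ⇒ n + n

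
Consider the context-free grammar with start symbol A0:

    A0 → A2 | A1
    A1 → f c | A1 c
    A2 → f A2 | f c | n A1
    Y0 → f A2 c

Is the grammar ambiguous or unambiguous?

Ambiguous

Witness: f c

Derivation 1: A0 ⇒ A2 ⇒ f c
Derivation 2: A0 ⇒ A1 ⇒ f c

Two distinct leftmost derivations for the same string.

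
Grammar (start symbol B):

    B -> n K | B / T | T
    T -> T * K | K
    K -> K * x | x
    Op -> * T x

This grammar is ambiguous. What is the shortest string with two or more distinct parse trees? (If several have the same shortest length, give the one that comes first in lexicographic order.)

x * x

length 1: no string has ≥2 trees
length 2: no string has ≥2 trees
length 3: x * x has 2 parse trees

Two derivations of x * x:
  B ⇒ T ⇒ T * K ⇒ K * K ⇒ x * K ⇒ x * x
  B ⇒ T ⇒ K ⇒ K * x ⇒ x * x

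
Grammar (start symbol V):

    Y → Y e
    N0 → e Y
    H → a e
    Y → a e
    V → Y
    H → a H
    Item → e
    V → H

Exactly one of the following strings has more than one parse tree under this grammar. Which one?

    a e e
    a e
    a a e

a e e: 1 tree
a e: 2 trees
a a e: 1 tree

a e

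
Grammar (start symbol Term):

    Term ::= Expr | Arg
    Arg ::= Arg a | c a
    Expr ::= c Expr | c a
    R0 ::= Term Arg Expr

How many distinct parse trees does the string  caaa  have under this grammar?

1

Parse trees for caaa:
  [Term [Arg [Arg [Arg c a] a] a]]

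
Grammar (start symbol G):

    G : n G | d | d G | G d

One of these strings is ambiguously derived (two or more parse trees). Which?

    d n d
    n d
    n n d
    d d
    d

d n d: 1 tree
n d: 1 tree
n n d: 1 tree
d d: 2 trees
d: 1 tree

d d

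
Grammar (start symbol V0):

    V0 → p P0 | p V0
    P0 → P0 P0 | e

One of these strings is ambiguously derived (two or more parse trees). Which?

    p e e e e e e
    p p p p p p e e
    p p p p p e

p e e e e e e

p e e e e e e: 42 trees
p p p p p p e e: 1 tree
p p p p p e: 1 tree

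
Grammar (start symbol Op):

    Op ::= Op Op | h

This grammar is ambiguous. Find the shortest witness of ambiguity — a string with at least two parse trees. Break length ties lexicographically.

h h h

length 1: no string has ≥2 trees
length 2: no string has ≥2 trees
length 3: h h h has 2 parse trees

Two derivations of h h h:
  Op ⇒ Op Op ⇒ Op Op Op ⇒ h Op Op ⇒ h h Op ⇒ h h h
  Op ⇒ Op Op ⇒ h Op ⇒ h Op Op ⇒ h h Op ⇒ h h h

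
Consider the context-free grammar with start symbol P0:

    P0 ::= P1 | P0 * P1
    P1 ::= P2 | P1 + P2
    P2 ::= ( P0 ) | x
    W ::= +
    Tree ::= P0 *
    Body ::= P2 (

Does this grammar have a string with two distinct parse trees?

Unambiguous

Only P0, P1, P2 are reachable from P0; ignoring the rest: The grammar is stratified — P0 handles '*' (left-recursive), P1 handles '+', P2 atoms. Each operator has a fixed associativity and precedence level, so every string has one parse.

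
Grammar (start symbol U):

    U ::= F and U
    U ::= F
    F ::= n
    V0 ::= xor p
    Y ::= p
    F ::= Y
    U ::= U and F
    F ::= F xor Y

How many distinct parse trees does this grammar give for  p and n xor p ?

Parse trees for p and n xor p:
  [U [F [Y p]] and [U [F [F n] xor [Y p]]]]
  [U [U [F [Y p]]] and [F [F n] xor [Y p]]]

2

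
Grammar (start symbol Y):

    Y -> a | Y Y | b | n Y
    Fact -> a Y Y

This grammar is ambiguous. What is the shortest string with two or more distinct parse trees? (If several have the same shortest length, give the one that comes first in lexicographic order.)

a a a

length 1: no string has ≥2 trees
length 2: no string has ≥2 trees
length 3: a a a has 2 parse trees

Two derivations of a a a:
  Y ⇒ Y Y ⇒ a Y ⇒ a Y Y ⇒ a a Y ⇒ a a a
  Y ⇒ Y Y ⇒ Y Y Y ⇒ a Y Y ⇒ a a Y ⇒ a a a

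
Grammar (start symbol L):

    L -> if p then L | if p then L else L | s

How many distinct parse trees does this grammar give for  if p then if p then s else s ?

Parse trees for if p then if p then s else s:
  [L if p then [L if p then [L s] else [L s]]]
  [L if p then [L if p then [L s]] else [L s]]

2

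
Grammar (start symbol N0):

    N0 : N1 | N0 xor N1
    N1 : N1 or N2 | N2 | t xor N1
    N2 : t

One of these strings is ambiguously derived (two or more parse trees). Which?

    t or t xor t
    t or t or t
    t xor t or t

t or t xor t: 1 tree
t or t or t: 1 tree
t xor t or t: 3 trees

t xor t or t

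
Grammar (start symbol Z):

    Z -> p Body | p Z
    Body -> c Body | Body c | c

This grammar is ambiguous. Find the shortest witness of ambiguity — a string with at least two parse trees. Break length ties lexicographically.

length 2: no string has ≥2 trees
length 3: p c c has 2 parse trees

Two derivations of p c c:
  Z ⇒ p Body ⇒ p c Body ⇒ p c c
  Z ⇒ p Body ⇒ p Body c ⇒ p c c

p c c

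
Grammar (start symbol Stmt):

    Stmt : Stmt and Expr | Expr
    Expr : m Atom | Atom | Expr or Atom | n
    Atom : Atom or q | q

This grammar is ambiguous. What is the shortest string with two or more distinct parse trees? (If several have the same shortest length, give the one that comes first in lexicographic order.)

length 1: no string has ≥2 trees
length 2: no string has ≥2 trees
length 3: q or q has 2 parse trees

Two derivations of q or q:
  Stmt ⇒ Expr ⇒ Atom ⇒ Atom or q ⇒ q or q
  Stmt ⇒ Expr ⇒ Expr or Atom ⇒ Atom or Atom ⇒ q or Atom ⇒ q or q

q or q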